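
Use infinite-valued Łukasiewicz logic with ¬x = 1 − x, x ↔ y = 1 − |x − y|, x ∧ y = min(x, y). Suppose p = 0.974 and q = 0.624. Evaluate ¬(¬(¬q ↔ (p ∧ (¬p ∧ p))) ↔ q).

¬q = 1 − 0.624 = 0.376
¬p = 1 − 0.974 = 0.026
¬p ∧ p = min(0.026, 0.974) = 0.026
p ∧ (¬p ∧ p) = min(0.974, 0.026) = 0.026
¬q ↔ (p ∧ (¬p ∧ p)) = 1 − |0.376 − 0.026| = 1 − 0.350 = 0.650
¬(¬q ↔ (p ∧ (¬p ∧ p))) = 1 − 0.650 = 0.350
¬(¬q ↔ (p ∧ (¬p ∧ p))) ↔ q = 1 − |0.350 − 0.624| = 1 − 0.274 = 0.726
¬(¬(¬q ↔ (p ∧ (¬p ∧ p))) ↔ q) = 1 − 0.726 = 0.274

0.274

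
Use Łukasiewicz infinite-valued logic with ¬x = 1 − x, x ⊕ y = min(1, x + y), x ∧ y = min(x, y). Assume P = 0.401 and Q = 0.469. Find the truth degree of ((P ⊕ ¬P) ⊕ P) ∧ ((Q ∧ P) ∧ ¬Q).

0.401

¬P = 1 − 0.401 = 0.599
P ⊕ ¬P = min(1, 0.401 + 0.599) = min(1, 1.000) = 1.000
(P ⊕ ¬P) ⊕ P = min(1, 1.000 + 0.401) = min(1, 1.401) = 1.000
Q ∧ P = min(0.469, 0.401) = 0.401
¬Q = 1 − 0.469 = 0.531
(Q ∧ P) ∧ ¬Q = min(0.401, 0.531) = 0.401
((P ⊕ ¬P) ⊕ P) ∧ ((Q ∧ P) ∧ ¬Q) = min(1.000, 0.401) = 0.401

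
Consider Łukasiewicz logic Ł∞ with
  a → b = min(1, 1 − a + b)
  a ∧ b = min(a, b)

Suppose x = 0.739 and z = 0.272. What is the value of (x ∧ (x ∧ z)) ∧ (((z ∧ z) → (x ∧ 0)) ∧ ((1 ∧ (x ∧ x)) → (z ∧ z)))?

x ∧ z = min(0.739, 0.272) = 0.272
x ∧ (x ∧ z) = min(0.739, 0.272) = 0.272
z ∧ z = min(0.272, 0.272) = 0.272
x ∧ 0 = min(0.739, 0.000) = 0.000
(z ∧ z) → (x ∧ 0) = min(1, 1 − 0.272 + 0.000) = min(1, 0.728) = 0.728
x ∧ x = min(0.739, 0.739) = 0.739
1 ∧ (x ∧ x) = min(1.000, 0.739) = 0.739
(1 ∧ (x ∧ x)) → (z ∧ z) = min(1, 1 − 0.739 + 0.272) = min(1, 0.533) = 0.533
((z ∧ z) → (x ∧ 0)) ∧ ((1 ∧ (x ∧ x)) → (z ∧ z)) = min(0.728, 0.533) = 0.533
(x ∧ (x ∧ z)) ∧ (((z ∧ z) → (x ∧ 0)) ∧ ((1 ∧ (x ∧ x)) → (z ∧ z))) = min(0.272, 0.533) = 0.272

0.272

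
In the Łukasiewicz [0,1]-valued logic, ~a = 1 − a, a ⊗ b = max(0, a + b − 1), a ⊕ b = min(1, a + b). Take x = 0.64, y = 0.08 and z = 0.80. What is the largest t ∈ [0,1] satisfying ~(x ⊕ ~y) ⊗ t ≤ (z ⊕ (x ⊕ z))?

1.00

~y = 1 − 0.08 = 0.92
x ⊕ ~y = min(1, 0.64 + 0.92) = min(1, 1.56) = 1.00
~(x ⊕ ~y) = 1 − 1.00 = 0.00
So the left factor is ~(x ⊕ ~y) = 0.00.
x ⊕ z = min(1, 0.64 + 0.80) = min(1, 1.44) = 1.00
z ⊕ (x ⊕ z) = min(1, 0.80 + 1.00) = min(1, 1.80) = 1.00
So the right-hand bound is z ⊕ (x ⊕ z) = 1.00.
The residuum of the Łukasiewicz t-norm gives the supremum: min(1, 1 − 0.00 + 1.00).
1 − 0.00 + 1.00 = 2.00, so t = min(1, 2.00) = 1.00.
Check: 0.00 ⊗ 1.00 = max(0, 0.00) = 0.00 ≤ 1.00.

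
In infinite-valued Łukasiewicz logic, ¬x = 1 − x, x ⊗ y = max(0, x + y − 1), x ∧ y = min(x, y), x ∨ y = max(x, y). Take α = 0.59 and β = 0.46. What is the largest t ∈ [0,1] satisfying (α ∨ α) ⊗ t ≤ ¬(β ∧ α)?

0.95

α ∨ α = max(0.59, 0.59) = 0.59
So the left factor is α ∨ α = 0.59.
β ∧ α = min(0.46, 0.59) = 0.46
¬(β ∧ α) = 1 − 0.46 = 0.54
So the right-hand bound is ¬(β ∧ α) = 0.54.
The residuum of the Łukasiewicz t-norm gives the supremum: min(1, 1 − 0.59 + 0.54).
1 − 0.59 + 0.54 = 0.95, so t = min(1, 0.95) = 0.95.
Check: 0.59 ⊗ 0.95 = max(0, 0.54) = 0.54 ≤ 0.54.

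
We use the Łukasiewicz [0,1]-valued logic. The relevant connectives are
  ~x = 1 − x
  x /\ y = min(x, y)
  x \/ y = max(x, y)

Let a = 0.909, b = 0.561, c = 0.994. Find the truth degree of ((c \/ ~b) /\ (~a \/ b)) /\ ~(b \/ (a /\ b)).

~b = 1 − 0.561 = 0.439
c \/ ~b = max(0.994, 0.439) = 0.994
~a = 1 − 0.909 = 0.091
~a \/ b = max(0.091, 0.561) = 0.561
(c \/ ~b) /\ (~a \/ b) = min(0.994, 0.561) = 0.561
a /\ b = min(0.909, 0.561) = 0.561
b \/ (a /\ b) = max(0.561, 0.561) = 0.561
~(b \/ (a /\ b)) = 1 − 0.561 = 0.439
((c \/ ~b) /\ (~a \/ b)) /\ ~(b \/ (a /\ b)) = min(0.561, 0.439) = 0.439

0.439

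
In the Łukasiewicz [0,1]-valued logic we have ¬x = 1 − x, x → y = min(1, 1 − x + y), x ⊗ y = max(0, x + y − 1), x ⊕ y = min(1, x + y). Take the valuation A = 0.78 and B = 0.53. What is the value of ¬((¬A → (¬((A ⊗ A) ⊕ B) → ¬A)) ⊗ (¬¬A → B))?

¬A = 1 − 0.78 = 0.22
A ⊗ A = max(0, 0.78 + 0.78 − 1) = max(0, 0.56) = 0.56
(A ⊗ A) ⊕ B = min(1, 0.56 + 0.53) = min(1, 1.09) = 1.00
¬((A ⊗ A) ⊕ B) = 1 − 1.00 = 0.00
¬((A ⊗ A) ⊕ B) → ¬A = min(1, 1 − 0.00 + 0.22) = min(1, 1.22) = 1.00
¬A → (¬((A ⊗ A) ⊕ B) → ¬A) = min(1, 1 − 0.22 + 1.00) = min(1, 1.78) = 1.00
¬¬A = 1 − 0.22 = 0.78
¬¬A → B = min(1, 1 − 0.78 + 0.53) = min(1, 0.75) = 0.75
(¬A → (¬((A ⊗ A) ⊕ B) → ¬A)) ⊗ (¬¬A → B) = max(0, 1.00 + 0.75 − 1) = max(0, 0.75) = 0.75
¬((¬A → (¬((A ⊗ A) ⊕ B) → ¬A)) ⊗ (¬¬A → B)) = 1 − 0.75 = 0.25

0.25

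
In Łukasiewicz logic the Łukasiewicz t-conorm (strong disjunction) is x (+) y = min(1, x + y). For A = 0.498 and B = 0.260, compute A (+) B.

0.758

A (+) B = min(1, 0.498 + 0.260) = min(1, 0.758) = 0.758
For comparison, the Gödel t-conorm max(x, y) would give 0.498.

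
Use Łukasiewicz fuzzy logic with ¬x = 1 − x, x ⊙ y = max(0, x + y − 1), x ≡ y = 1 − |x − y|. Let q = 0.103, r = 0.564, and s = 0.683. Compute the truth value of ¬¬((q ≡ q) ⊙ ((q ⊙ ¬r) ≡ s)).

0.317

q ≡ q = 1 − |0.103 − 0.103| = 1 − 0.000 = 1.000
¬r = 1 − 0.564 = 0.436
q ⊙ ¬r = max(0, 0.103 + 0.436 − 1) = max(0, -0.461) = 0.000
(q ⊙ ¬r) ≡ s = 1 − |0.000 − 0.683| = 1 − 0.683 = 0.317
(q ≡ q) ⊙ ((q ⊙ ¬r) ≡ s) = max(0, 1.000 + 0.317 − 1) = max(0, 0.317) = 0.317
¬((q ≡ q) ⊙ ((q ⊙ ¬r) ≡ s)) = 1 − 0.317 = 0.683
¬¬((q ≡ q) ⊙ ((q ⊙ ¬r) ≡ s)) = 1 − 0.683 = 0.317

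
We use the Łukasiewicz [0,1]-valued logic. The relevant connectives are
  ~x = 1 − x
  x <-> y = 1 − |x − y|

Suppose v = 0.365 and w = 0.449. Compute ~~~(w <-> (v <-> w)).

v <-> w = 1 − |0.365 − 0.449| = 1 − 0.084 = 0.916
w <-> (v <-> w) = 1 − |0.449 − 0.916| = 1 − 0.467 = 0.533
~(w <-> (v <-> w)) = 1 − 0.533 = 0.467
~~(w <-> (v <-> w)) = 1 − 0.467 = 0.533
~~~(w <-> (v <-> w)) = 1 − 0.533 = 0.467

0.467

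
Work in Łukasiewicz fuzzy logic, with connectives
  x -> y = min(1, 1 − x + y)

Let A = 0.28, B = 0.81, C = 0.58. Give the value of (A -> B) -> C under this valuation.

A -> B = min(1, 1 − 0.28 + 0.81) = min(1, 1.53) = 1.00
(A -> B) -> C = min(1, 1 − 1.00 + 0.58) = min(1, 0.58) = 0.58

0.58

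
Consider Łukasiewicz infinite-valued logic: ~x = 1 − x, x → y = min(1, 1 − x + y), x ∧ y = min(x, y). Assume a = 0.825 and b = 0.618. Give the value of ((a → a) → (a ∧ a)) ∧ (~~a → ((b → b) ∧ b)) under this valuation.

0.793

a → a = min(1, 1 − 0.825 + 0.825) = min(1, 1.000) = 1.000
a ∧ a = min(0.825, 0.825) = 0.825
(a → a) → (a ∧ a) = min(1, 1 − 1.000 + 0.825) = min(1, 0.825) = 0.825
~a = 1 − 0.825 = 0.175
~~a = 1 − 0.175 = 0.825
b → b = min(1, 1 − 0.618 + 0.618) = min(1, 1.000) = 1.000
(b → b) ∧ b = min(1.000, 0.618) = 0.618
~~a → ((b → b) ∧ b) = min(1, 1 − 0.825 + 0.618) = min(1, 0.793) = 0.793
((a → a) → (a ∧ a)) ∧ (~~a → ((b → b) ∧ b)) = min(0.825, 0.793) = 0.793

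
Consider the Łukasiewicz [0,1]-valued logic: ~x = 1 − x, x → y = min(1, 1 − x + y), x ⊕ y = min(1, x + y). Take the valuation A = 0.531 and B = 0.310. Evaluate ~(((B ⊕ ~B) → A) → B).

0.221

~B = 1 − 0.310 = 0.690
B ⊕ ~B = min(1, 0.310 + 0.690) = min(1, 1.000) = 1.000
(B ⊕ ~B) → A = min(1, 1 − 1.000 + 0.531) = min(1, 0.531) = 0.531
((B ⊕ ~B) → A) → B = min(1, 1 − 0.531 + 0.310) = min(1, 0.779) = 0.779
~(((B ⊕ ~B) → A) → B) = 1 − 0.779 = 0.221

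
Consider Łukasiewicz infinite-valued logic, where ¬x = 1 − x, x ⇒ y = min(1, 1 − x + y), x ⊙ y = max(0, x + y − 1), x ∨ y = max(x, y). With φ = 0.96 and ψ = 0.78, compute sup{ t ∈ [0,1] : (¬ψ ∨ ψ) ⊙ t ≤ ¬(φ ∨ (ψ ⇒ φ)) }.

¬ψ = 1 − 0.78 = 0.22
¬ψ ∨ ψ = max(0.22, 0.78) = 0.78
So the left factor is ¬ψ ∨ ψ = 0.78.
ψ ⇒ φ = min(1, 1 − 0.78 + 0.96) = min(1, 1.18) = 1.00
φ ∨ (ψ ⇒ φ) = max(0.96, 1.00) = 1.00
¬(φ ∨ (ψ ⇒ φ)) = 1 − 1.00 = 0.00
So the right-hand bound is ¬(φ ∨ (ψ ⇒ φ)) = 0.00.
The residuum of the Łukasiewicz t-norm gives the supremum: min(1, 1 − 0.78 + 0.00).
1 − 0.78 + 0.00 = 0.22, so t = min(1, 0.22) = 0.22.
Check: 0.78 ⊙ 0.22 = max(0, 0.00) = 0.00 ≤ 0.00.

0.22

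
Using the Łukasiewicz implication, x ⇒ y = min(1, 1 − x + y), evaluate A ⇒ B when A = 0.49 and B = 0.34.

0.85

A ⇒ B = min(1, 1 − 0.49 + 0.34) = min(1, 0.85) = 0.85
For comparison, the Gödel implication (1 if x ≤ y else y) would give 0.34.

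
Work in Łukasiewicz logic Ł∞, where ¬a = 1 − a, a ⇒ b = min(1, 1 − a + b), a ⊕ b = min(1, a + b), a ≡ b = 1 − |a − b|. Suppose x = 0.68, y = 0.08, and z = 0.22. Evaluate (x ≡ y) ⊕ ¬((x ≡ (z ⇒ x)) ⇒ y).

1.00

x ≡ y = 1 − |0.68 − 0.08| = 1 − 0.60 = 0.40
z ⇒ x = min(1, 1 − 0.22 + 0.68) = min(1, 1.46) = 1.00
x ≡ (z ⇒ x) = 1 − |0.68 − 1.00| = 1 − 0.32 = 0.68
(x ≡ (z ⇒ x)) ⇒ y = min(1, 1 − 0.68 + 0.08) = min(1, 0.40) = 0.40
¬((x ≡ (z ⇒ x)) ⇒ y) = 1 − 0.40 = 0.60
(x ≡ y) ⊕ ¬((x ≡ (z ⇒ x)) ⇒ y) = min(1, 0.40 + 0.60) = min(1, 1.00) = 1.00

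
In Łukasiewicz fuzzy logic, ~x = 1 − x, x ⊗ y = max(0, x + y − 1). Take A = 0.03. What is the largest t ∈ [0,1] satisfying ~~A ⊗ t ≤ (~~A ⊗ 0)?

0.97

~A = 1 − 0.03 = 0.97
~~A = 1 − 0.97 = 0.03
So the left factor is ~~A = 0.03.
~~A ⊗ 0 = max(0, 0.03 + 0.00 − 1) = max(0, -0.97) = 0.00
So the right-hand bound is ~~A ⊗ 0 = 0.00.
The residuum of the Łukasiewicz t-norm gives the supremum: min(1, 1 − 0.03 + 0.00).
1 − 0.03 + 0.00 = 0.97, so t = min(1, 0.97) = 0.97.
Check: 0.03 ⊗ 0.97 = max(0, 0.00) = 0.00 ≤ 0.00.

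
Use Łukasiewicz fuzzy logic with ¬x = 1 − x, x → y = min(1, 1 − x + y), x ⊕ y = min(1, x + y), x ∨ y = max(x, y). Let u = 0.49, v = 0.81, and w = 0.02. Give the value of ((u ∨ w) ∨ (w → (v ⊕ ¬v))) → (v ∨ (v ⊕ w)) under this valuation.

u ∨ w = max(0.49, 0.02) = 0.49
¬v = 1 − 0.81 = 0.19
v ⊕ ¬v = min(1, 0.81 + 0.19) = min(1, 1.00) = 1.00
w → (v ⊕ ¬v) = min(1, 1 − 0.02 + 1.00) = min(1, 1.98) = 1.00
(u ∨ w) ∨ (w → (v ⊕ ¬v)) = max(0.49, 1.00) = 1.00
v ⊕ w = min(1, 0.81 + 0.02) = min(1, 0.83) = 0.83
v ∨ (v ⊕ w) = max(0.81, 0.83) = 0.83
((u ∨ w) ∨ (w → (v ⊕ ¬v))) → (v ∨ (v ⊕ w)) = min(1, 1 − 1.00 + 0.83) = min(1, 0.83) = 0.83

0.83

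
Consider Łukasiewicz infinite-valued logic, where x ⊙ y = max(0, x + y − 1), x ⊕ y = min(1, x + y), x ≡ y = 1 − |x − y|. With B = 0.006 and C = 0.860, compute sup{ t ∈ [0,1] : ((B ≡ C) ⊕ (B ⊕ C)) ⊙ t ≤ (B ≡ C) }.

B ≡ C = 1 − |0.006 − 0.860| = 1 − 0.854 = 0.146
B ⊕ C = min(1, 0.006 + 0.860) = min(1, 0.866) = 0.866
(B ≡ C) ⊕ (B ⊕ C) = min(1, 0.146 + 0.866) = min(1, 1.012) = 1.000
So the left factor is (B ≡ C) ⊕ (B ⊕ C) = 1.000.
So the right-hand bound is B ≡ C = 0.146.
The residuum of the Łukasiewicz t-norm gives the supremum: min(1, 1 − 1.000 + 0.146).
1 − 1.000 + 0.146 = 0.146, so t = min(1, 0.146) = 0.146.
Check: 1.000 ⊙ 0.146 = max(0, 0.146) = 0.146 ≤ 0.146.

0.146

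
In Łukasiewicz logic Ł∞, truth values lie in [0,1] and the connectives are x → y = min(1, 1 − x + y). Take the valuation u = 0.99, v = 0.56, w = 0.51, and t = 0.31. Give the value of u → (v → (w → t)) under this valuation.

w → t = min(1, 1 − 0.51 + 0.31) = min(1, 0.80) = 0.80
v → (w → t) = min(1, 1 − 0.56 + 0.80) = min(1, 1.24) = 1.00
u → (v → (w → t)) = min(1, 1 − 0.99 + 1.00) = min(1, 1.01) = 1.00

1.00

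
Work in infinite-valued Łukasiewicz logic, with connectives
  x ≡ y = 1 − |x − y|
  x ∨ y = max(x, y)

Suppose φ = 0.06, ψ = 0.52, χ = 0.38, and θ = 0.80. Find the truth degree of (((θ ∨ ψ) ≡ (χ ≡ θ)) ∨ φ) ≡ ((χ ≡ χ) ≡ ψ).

θ ∨ ψ = max(0.80, 0.52) = 0.80
χ ≡ θ = 1 − |0.38 − 0.80| = 1 − 0.42 = 0.58
(θ ∨ ψ) ≡ (χ ≡ θ) = 1 − |0.80 − 0.58| = 1 − 0.22 = 0.78
((θ ∨ ψ) ≡ (χ ≡ θ)) ∨ φ = max(0.78, 0.06) = 0.78
χ ≡ χ = 1 − |0.38 − 0.38| = 1 − 0.00 = 1.00
(χ ≡ χ) ≡ ψ = 1 − |1.00 − 0.52| = 1 − 0.48 = 0.52
(((θ ∨ ψ) ≡ (χ ≡ θ)) ∨ φ) ≡ ((χ ≡ χ) ≡ ψ) = 1 − |0.78 − 0.52| = 1 − 0.26 = 0.74

0.74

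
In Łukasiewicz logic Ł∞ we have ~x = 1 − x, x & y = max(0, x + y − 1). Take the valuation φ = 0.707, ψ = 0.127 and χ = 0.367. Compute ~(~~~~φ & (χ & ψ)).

1.000

~φ = 1 − 0.707 = 0.293
~~φ = 1 − 0.293 = 0.707
~~~φ = 1 − 0.707 = 0.293
~~~~φ = 1 − 0.293 = 0.707
χ & ψ = max(0, 0.367 + 0.127 − 1) = max(0, -0.506) = 0.000
~~~~φ & (χ & ψ) = max(0, 0.707 + 0.000 − 1) = max(0, -0.293) = 0.000
~(~~~~φ & (χ & ψ)) = 1 − 0.000 = 1.000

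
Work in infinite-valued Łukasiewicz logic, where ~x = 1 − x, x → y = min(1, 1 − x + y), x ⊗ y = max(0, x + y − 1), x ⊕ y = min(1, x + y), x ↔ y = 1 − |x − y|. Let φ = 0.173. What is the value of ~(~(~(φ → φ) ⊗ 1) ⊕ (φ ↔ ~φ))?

φ → φ = min(1, 1 − 0.173 + 0.173) = min(1, 1.000) = 1.000
~(φ → φ) = 1 − 1.000 = 0.000
~(φ → φ) ⊗ 1 = max(0, 0.000 + 1.000 − 1) = max(0, 0.000) = 0.000
~(~(φ → φ) ⊗ 1) = 1 − 0.000 = 1.000
~φ = 1 − 0.173 = 0.827
φ ↔ ~φ = 1 − |0.173 − 0.827| = 1 − 0.654 = 0.346
~(~(φ → φ) ⊗ 1) ⊕ (φ ↔ ~φ) = min(1, 1.000 + 0.346) = min(1, 1.346) = 1.000
~(~(~(φ → φ) ⊗ 1) ⊕ (φ ↔ ~φ)) = 1 − 1.000 = 0.000

0.000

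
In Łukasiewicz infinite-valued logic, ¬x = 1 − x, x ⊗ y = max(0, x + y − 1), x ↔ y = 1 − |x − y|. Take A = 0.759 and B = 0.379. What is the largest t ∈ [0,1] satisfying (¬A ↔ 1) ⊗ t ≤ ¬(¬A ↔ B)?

¬A = 1 − 0.759 = 0.241
¬A ↔ 1 = 1 − |0.241 − 1.000| = 1 − 0.759 = 0.241
So the left factor is ¬A ↔ 1 = 0.241.
¬A ↔ B = 1 − |0.241 − 0.379| = 1 − 0.138 = 0.862
¬(¬A ↔ B) = 1 − 0.862 = 0.138
So the right-hand bound is ¬(¬A ↔ B) = 0.138.
The residuum of the Łukasiewicz t-norm gives the supremum: min(1, 1 − 0.241 + 0.138).
1 − 0.241 + 0.138 = 0.897, so t = min(1, 0.897) = 0.897.
Check: 0.241 ⊗ 0.897 = max(0, 0.138) = 0.138 ≤ 0.138.

0.897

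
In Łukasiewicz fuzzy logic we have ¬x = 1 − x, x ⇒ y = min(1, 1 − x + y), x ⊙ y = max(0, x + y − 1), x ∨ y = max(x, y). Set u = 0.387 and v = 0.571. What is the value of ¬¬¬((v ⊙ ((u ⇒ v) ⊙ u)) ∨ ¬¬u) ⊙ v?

u ⇒ v = min(1, 1 − 0.387 + 0.571) = min(1, 1.184) = 1.000
(u ⇒ v) ⊙ u = max(0, 1.000 + 0.387 − 1) = max(0, 0.387) = 0.387
v ⊙ ((u ⇒ v) ⊙ u) = max(0, 0.571 + 0.387 − 1) = max(0, -0.042) = 0.000
¬u = 1 − 0.387 = 0.613
¬¬u = 1 − 0.613 = 0.387
(v ⊙ ((u ⇒ v) ⊙ u)) ∨ ¬¬u = max(0.000, 0.387) = 0.387
¬((v ⊙ ((u ⇒ v) ⊙ u)) ∨ ¬¬u) = 1 − 0.387 = 0.613
¬¬((v ⊙ ((u ⇒ v) ⊙ u)) ∨ ¬¬u) = 1 − 0.613 = 0.387
¬¬¬((v ⊙ ((u ⇒ v) ⊙ u)) ∨ ¬¬u) = 1 − 0.387 = 0.613
¬¬¬((v ⊙ ((u ⇒ v) ⊙ u)) ∨ ¬¬u) ⊙ v = max(0, 0.613 + 0.571 − 1) = max(0, 0.184) = 0.184

0.184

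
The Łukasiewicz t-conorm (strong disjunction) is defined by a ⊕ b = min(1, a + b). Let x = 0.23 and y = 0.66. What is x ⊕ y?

x ⊕ y = min(1, 0.23 + 0.66) = min(1, 0.89) = 0.89
For comparison, the Gödel t-conorm max(a, b) would give 0.66.

0.89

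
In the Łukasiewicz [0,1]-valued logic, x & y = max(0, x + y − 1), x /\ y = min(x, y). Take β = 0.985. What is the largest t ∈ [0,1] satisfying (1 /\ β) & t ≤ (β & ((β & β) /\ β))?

0.970

1 /\ β = min(1.000, 0.985) = 0.985
So the left factor is 1 /\ β = 0.985.
β & β = max(0, 0.985 + 0.985 − 1) = max(0, 0.970) = 0.970
(β & β) /\ β = min(0.970, 0.985) = 0.970
β & ((β & β) /\ β) = max(0, 0.985 + 0.970 − 1) = max(0, 0.955) = 0.955
So the right-hand bound is β & ((β & β) /\ β) = 0.955.
The residuum of the Łukasiewicz t-norm gives the supremum: min(1, 1 − 0.985 + 0.955).
1 − 0.985 + 0.955 = 0.970, so t = min(1, 0.970) = 0.970.
Check: 0.985 & 0.970 = max(0, 0.955) = 0.955 ≤ 0.955.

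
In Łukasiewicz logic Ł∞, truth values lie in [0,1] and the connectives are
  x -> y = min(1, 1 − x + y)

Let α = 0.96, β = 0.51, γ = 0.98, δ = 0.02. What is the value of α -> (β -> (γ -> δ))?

0.57

γ -> δ = min(1, 1 − 0.98 + 0.02) = min(1, 0.04) = 0.04
β -> (γ -> δ) = min(1, 1 − 0.51 + 0.04) = min(1, 0.53) = 0.53
α -> (β -> (γ -> δ)) = min(1, 1 − 0.96 + 0.53) = min(1, 0.57) = 0.57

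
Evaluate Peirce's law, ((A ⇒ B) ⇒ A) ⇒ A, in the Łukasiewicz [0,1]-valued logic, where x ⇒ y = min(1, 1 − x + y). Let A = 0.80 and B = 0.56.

A ⇒ B = min(1, 1 − 0.80 + 0.56) = min(1, 0.76) = 0.76
(A ⇒ B) ⇒ A = min(1, 1 − 0.76 + 0.80) = min(1, 1.04) = 1.00
((A ⇒ B) ⇒ A) ⇒ A = min(1, 1 − 1.00 + 0.80) = min(1, 0.80) = 0.80
(The value 0.80 < 1 shows this instance is not satisfied; not a Ł∞-tautology in general.)

0.80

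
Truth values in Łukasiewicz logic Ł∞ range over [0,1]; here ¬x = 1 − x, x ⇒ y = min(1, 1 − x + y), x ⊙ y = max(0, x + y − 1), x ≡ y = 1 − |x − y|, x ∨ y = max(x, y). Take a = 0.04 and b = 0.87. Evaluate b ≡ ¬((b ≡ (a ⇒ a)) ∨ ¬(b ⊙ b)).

0.26

a ⇒ a = min(1, 1 − 0.04 + 0.04) = min(1, 1.00) = 1.00
b ≡ (a ⇒ a) = 1 − |0.87 − 1.00| = 1 − 0.13 = 0.87
b ⊙ b = max(0, 0.87 + 0.87 − 1) = max(0, 0.74) = 0.74
¬(b ⊙ b) = 1 − 0.74 = 0.26
(b ≡ (a ⇒ a)) ∨ ¬(b ⊙ b) = max(0.87, 0.26) = 0.87
¬((b ≡ (a ⇒ a)) ∨ ¬(b ⊙ b)) = 1 − 0.87 = 0.13
b ≡ ¬((b ≡ (a ⇒ a)) ∨ ¬(b ⊙ b)) = 1 − |0.87 − 0.13| = 1 − 0.74 = 0.26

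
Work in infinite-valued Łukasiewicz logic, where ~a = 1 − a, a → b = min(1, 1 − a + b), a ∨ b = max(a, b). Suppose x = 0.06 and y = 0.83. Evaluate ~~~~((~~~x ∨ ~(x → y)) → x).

0.12

~x = 1 − 0.06 = 0.94
~~x = 1 − 0.94 = 0.06
~~~x = 1 − 0.06 = 0.94
x → y = min(1, 1 − 0.06 + 0.83) = min(1, 1.77) = 1.00
~(x → y) = 1 − 1.00 = 0.00
~~~x ∨ ~(x → y) = max(0.94, 0.00) = 0.94
(~~~x ∨ ~(x → y)) → x = min(1, 1 − 0.94 + 0.06) = min(1, 0.12) = 0.12
~((~~~x ∨ ~(x → y)) → x) = 1 − 0.12 = 0.88
~~((~~~x ∨ ~(x → y)) → x) = 1 − 0.88 = 0.12
~~~((~~~x ∨ ~(x → y)) → x) = 1 − 0.12 = 0.88
~~~~((~~~x ∨ ~(x → y)) → x) = 1 − 0.88 = 0.12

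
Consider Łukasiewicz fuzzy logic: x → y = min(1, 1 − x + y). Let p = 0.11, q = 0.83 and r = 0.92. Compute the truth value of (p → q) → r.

p → q = min(1, 1 − 0.11 + 0.83) = min(1, 1.72) = 1.00
(p → q) → r = min(1, 1 − 1.00 + 0.92) = min(1, 0.92) = 0.92

0.92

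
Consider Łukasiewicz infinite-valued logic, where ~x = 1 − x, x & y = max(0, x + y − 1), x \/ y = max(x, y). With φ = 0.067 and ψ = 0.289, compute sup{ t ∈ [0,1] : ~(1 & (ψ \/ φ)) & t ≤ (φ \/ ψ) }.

ψ \/ φ = max(0.289, 0.067) = 0.289
1 & (ψ \/ φ) = max(0, 1.000 + 0.289 − 1) = max(0, 0.289) = 0.289
~(1 & (ψ \/ φ)) = 1 − 0.289 = 0.711
So the left factor is ~(1 & (ψ \/ φ)) = 0.711.
φ \/ ψ = max(0.067, 0.289) = 0.289
So the right-hand bound is φ \/ ψ = 0.289.
The residuum of the Łukasiewicz t-norm gives the supremum: min(1, 1 − 0.711 + 0.289).
1 − 0.711 + 0.289 = 0.578, so t = min(1, 0.578) = 0.578.
Check: 0.711 & 0.578 = max(0, 0.289) = 0.289 ≤ 0.289.

0.578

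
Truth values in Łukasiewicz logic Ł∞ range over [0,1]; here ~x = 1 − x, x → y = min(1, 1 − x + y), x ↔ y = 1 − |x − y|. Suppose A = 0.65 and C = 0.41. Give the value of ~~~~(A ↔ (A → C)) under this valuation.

A → C = min(1, 1 − 0.65 + 0.41) = min(1, 0.76) = 0.76
A ↔ (A → C) = 1 − |0.65 − 0.76| = 1 − 0.11 = 0.89
~(A ↔ (A → C)) = 1 − 0.89 = 0.11
~~(A ↔ (A → C)) = 1 − 0.11 = 0.89
~~~(A ↔ (A → C)) = 1 − 0.89 = 0.11
~~~~(A ↔ (A → C)) = 1 − 0.11 = 0.89

0.89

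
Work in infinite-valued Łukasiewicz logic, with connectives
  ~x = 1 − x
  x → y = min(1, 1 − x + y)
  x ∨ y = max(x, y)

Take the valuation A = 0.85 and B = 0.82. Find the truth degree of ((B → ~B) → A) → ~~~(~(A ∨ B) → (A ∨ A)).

~B = 1 − 0.82 = 0.18
B → ~B = min(1, 1 − 0.82 + 0.18) = min(1, 0.36) = 0.36
(B → ~B) → A = min(1, 1 − 0.36 + 0.85) = min(1, 1.49) = 1.00
A ∨ B = max(0.85, 0.82) = 0.85
~(A ∨ B) = 1 − 0.85 = 0.15
A ∨ A = max(0.85, 0.85) = 0.85
~(A ∨ B) → (A ∨ A) = min(1, 1 − 0.15 + 0.85) = min(1, 1.70) = 1.00
~(~(A ∨ B) → (A ∨ A)) = 1 − 1.00 = 0.00
~~(~(A ∨ B) → (A ∨ A)) = 1 − 0.00 = 1.00
~~~(~(A ∨ B) → (A ∨ A)) = 1 − 1.00 = 0.00
((B → ~B) → A) → ~~~(~(A ∨ B) → (A ∨ A)) = min(1, 1 − 1.00 + 0.00) = min(1, 0.00) = 0.00

0.00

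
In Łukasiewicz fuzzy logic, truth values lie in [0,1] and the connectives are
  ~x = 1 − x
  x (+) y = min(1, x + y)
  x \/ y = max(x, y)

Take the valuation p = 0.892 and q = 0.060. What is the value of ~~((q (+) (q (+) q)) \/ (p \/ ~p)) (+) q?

0.952

q (+) q = min(1, 0.060 + 0.060) = min(1, 0.120) = 0.120
q (+) (q (+) q) = min(1, 0.060 + 0.120) = min(1, 0.180) = 0.180
~p = 1 − 0.892 = 0.108
p \/ ~p = max(0.892, 0.108) = 0.892
(q (+) (q (+) q)) \/ (p \/ ~p) = max(0.180, 0.892) = 0.892
~((q (+) (q (+) q)) \/ (p \/ ~p)) = 1 − 0.892 = 0.108
~~((q (+) (q (+) q)) \/ (p \/ ~p)) = 1 − 0.108 = 0.892
~~((q (+) (q (+) q)) \/ (p \/ ~p)) (+) q = min(1, 0.892 + 0.060) = min(1, 0.952) = 0.952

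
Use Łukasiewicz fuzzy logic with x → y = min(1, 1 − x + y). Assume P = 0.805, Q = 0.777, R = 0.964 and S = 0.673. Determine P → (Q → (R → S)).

1.000

R → S = min(1, 1 − 0.964 + 0.673) = min(1, 0.709) = 0.709
Q → (R → S) = min(1, 1 − 0.777 + 0.709) = min(1, 0.932) = 0.932
P → (Q → (R → S)) = min(1, 1 − 0.805 + 0.932) = min(1, 1.127) = 1.000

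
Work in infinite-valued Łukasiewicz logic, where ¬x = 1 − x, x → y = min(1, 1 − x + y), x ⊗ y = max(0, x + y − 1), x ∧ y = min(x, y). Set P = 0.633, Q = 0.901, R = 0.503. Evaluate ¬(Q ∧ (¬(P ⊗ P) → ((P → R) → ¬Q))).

P ⊗ P = max(0, 0.633 + 0.633 − 1) = max(0, 0.266) = 0.266
¬(P ⊗ P) = 1 − 0.266 = 0.734
P → R = min(1, 1 − 0.633 + 0.503) = min(1, 0.870) = 0.870
¬Q = 1 − 0.901 = 0.099
(P → R) → ¬Q = min(1, 1 − 0.870 + 0.099) = min(1, 0.229) = 0.229
¬(P ⊗ P) → ((P → R) → ¬Q) = min(1, 1 − 0.734 + 0.229) = min(1, 0.495) = 0.495
Q ∧ (¬(P ⊗ P) → ((P → R) → ¬Q)) = min(0.901, 0.495) = 0.495
¬(Q ∧ (¬(P ⊗ P) → ((P → R) → ¬Q))) = 1 − 0.495 = 0.505

0.505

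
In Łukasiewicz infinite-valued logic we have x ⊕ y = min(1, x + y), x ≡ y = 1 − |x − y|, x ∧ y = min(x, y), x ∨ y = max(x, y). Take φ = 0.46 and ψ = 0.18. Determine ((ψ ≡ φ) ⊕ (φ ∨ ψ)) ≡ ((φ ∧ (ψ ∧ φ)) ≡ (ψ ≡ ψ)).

0.18

ψ ≡ φ = 1 − |0.18 − 0.46| = 1 − 0.28 = 0.72
φ ∨ ψ = max(0.46, 0.18) = 0.46
(ψ ≡ φ) ⊕ (φ ∨ ψ) = min(1, 0.72 + 0.46) = min(1, 1.18) = 1.00
ψ ∧ φ = min(0.18, 0.46) = 0.18
φ ∧ (ψ ∧ φ) = min(0.46, 0.18) = 0.18
ψ ≡ ψ = 1 − |0.18 − 0.18| = 1 − 0.00 = 1.00
(φ ∧ (ψ ∧ φ)) ≡ (ψ ≡ ψ) = 1 − |0.18 − 1.00| = 1 − 0.82 = 0.18
((ψ ≡ φ) ⊕ (φ ∨ ψ)) ≡ ((φ ∧ (ψ ∧ φ)) ≡ (ψ ≡ ψ)) = 1 − |1.00 − 0.18| = 1 − 0.82 = 0.18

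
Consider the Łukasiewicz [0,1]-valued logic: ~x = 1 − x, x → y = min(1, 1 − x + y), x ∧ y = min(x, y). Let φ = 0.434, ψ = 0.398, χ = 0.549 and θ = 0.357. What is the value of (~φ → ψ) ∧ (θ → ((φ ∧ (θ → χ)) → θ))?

0.832

~φ = 1 − 0.434 = 0.566
~φ → ψ = min(1, 1 − 0.566 + 0.398) = min(1, 0.832) = 0.832
θ → χ = min(1, 1 − 0.357 + 0.549) = min(1, 1.192) = 1.000
φ ∧ (θ → χ) = min(0.434, 1.000) = 0.434
(φ ∧ (θ → χ)) → θ = min(1, 1 − 0.434 + 0.357) = min(1, 0.923) = 0.923
θ → ((φ ∧ (θ → χ)) → θ) = min(1, 1 − 0.357 + 0.923) = min(1, 1.566) = 1.000
(~φ → ψ) ∧ (θ → ((φ ∧ (θ → χ)) → θ)) = min(0.832, 1.000) = 0.832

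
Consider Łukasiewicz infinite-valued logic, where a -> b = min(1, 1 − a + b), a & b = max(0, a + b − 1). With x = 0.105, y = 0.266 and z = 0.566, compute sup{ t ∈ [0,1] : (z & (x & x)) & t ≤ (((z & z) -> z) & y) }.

1.000

x & x = max(0, 0.105 + 0.105 − 1) = max(0, -0.790) = 0.000
z & (x & x) = max(0, 0.566 + 0.000 − 1) = max(0, -0.434) = 0.000
So the left factor is z & (x & x) = 0.000.
z & z = max(0, 0.566 + 0.566 − 1) = max(0, 0.132) = 0.132
(z & z) -> z = min(1, 1 − 0.132 + 0.566) = min(1, 1.434) = 1.000
((z & z) -> z) & y = max(0, 1.000 + 0.266 − 1) = max(0, 0.266) = 0.266
So the right-hand bound is ((z & z) -> z) & y = 0.266.
The residuum of the Łukasiewicz t-norm gives the supremum: min(1, 1 − 0.000 + 0.266).
1 − 0.000 + 0.266 = 1.266, so t = min(1, 1.266) = 1.000.
Check: 0.000 & 1.000 = max(0, 0.000) = 0.000 ≤ 0.266.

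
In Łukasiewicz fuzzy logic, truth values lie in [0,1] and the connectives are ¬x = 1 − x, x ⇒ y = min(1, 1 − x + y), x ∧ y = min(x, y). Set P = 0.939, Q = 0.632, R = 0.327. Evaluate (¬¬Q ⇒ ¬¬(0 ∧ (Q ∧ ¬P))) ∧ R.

0.327

¬Q = 1 − 0.632 = 0.368
¬¬Q = 1 − 0.368 = 0.632
¬P = 1 − 0.939 = 0.061
Q ∧ ¬P = min(0.632, 0.061) = 0.061
0 ∧ (Q ∧ ¬P) = min(0.000, 0.061) = 0.000
¬(0 ∧ (Q ∧ ¬P)) = 1 − 0.000 = 1.000
¬¬(0 ∧ (Q ∧ ¬P)) = 1 − 1.000 = 0.000
¬¬Q ⇒ ¬¬(0 ∧ (Q ∧ ¬P)) = min(1, 1 − 0.632 + 0.000) = min(1, 0.368) = 0.368
(¬¬Q ⇒ ¬¬(0 ∧ (Q ∧ ¬P))) ∧ R = min(0.368, 0.327) = 0.327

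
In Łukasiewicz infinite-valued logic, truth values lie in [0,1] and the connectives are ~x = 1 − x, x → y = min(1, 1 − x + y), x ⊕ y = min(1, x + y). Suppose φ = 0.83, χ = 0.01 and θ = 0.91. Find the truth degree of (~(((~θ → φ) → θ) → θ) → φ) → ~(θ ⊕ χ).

~θ = 1 − 0.91 = 0.09
~θ → φ = min(1, 1 − 0.09 + 0.83) = min(1, 1.74) = 1.00
(~θ → φ) → θ = min(1, 1 − 1.00 + 0.91) = min(1, 0.91) = 0.91
((~θ → φ) → θ) → θ = min(1, 1 − 0.91 + 0.91) = min(1, 1.00) = 1.00
~(((~θ → φ) → θ) → θ) = 1 − 1.00 = 0.00
~(((~θ → φ) → θ) → θ) → φ = min(1, 1 − 0.00 + 0.83) = min(1, 1.83) = 1.00
θ ⊕ χ = min(1, 0.91 + 0.01) = min(1, 0.92) = 0.92
~(θ ⊕ χ) = 1 − 0.92 = 0.08
(~(((~θ → φ) → θ) → θ) → φ) → ~(θ ⊕ χ) = min(1, 1 − 1.00 + 0.08) = min(1, 0.08) = 0.08

0.08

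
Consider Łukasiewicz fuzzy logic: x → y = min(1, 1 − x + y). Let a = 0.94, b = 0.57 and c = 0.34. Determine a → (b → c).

0.83

b → c = min(1, 1 − 0.57 + 0.34) = min(1, 0.77) = 0.77
a → (b → c) = min(1, 1 − 0.94 + 0.77) = min(1, 0.83) = 0.83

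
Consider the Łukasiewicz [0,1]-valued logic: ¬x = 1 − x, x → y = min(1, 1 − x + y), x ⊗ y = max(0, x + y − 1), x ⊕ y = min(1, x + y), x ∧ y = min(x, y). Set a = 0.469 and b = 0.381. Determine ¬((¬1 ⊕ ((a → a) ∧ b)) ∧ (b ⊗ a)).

1.000

¬1 = 1 − 1.000 = 0.000
a → a = min(1, 1 − 0.469 + 0.469) = min(1, 1.000) = 1.000
(a → a) ∧ b = min(1.000, 0.381) = 0.381
¬1 ⊕ ((a → a) ∧ b) = min(1, 0.000 + 0.381) = min(1, 0.381) = 0.381
b ⊗ a = max(0, 0.381 + 0.469 − 1) = max(0, -0.150) = 0.000
(¬1 ⊕ ((a → a) ∧ b)) ∧ (b ⊗ a) = min(0.381, 0.000) = 0.000
¬((¬1 ⊕ ((a → a) ∧ b)) ∧ (b ⊗ a)) = 1 − 0.000 = 1.000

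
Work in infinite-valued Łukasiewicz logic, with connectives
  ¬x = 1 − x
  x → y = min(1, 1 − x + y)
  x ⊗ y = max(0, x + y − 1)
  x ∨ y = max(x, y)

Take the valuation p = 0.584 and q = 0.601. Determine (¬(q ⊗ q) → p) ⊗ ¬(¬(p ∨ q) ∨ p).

0.202

q ⊗ q = max(0, 0.601 + 0.601 − 1) = max(0, 0.202) = 0.202
¬(q ⊗ q) = 1 − 0.202 = 0.798
¬(q ⊗ q) → p = min(1, 1 − 0.798 + 0.584) = min(1, 0.786) = 0.786
p ∨ q = max(0.584, 0.601) = 0.601
¬(p ∨ q) = 1 − 0.601 = 0.399
¬(p ∨ q) ∨ p = max(0.399, 0.584) = 0.584
¬(¬(p ∨ q) ∨ p) = 1 − 0.584 = 0.416
(¬(q ⊗ q) → p) ⊗ ¬(¬(p ∨ q) ∨ p) = max(0, 0.786 + 0.416 − 1) = max(0, 0.202) = 0.202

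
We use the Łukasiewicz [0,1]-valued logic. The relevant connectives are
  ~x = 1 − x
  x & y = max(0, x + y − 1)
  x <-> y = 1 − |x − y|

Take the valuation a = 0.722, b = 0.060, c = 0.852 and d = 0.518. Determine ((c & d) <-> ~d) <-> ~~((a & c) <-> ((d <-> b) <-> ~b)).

c & d = max(0, 0.852 + 0.518 − 1) = max(0, 0.370) = 0.370
~d = 1 − 0.518 = 0.482
(c & d) <-> ~d = 1 − |0.370 − 0.482| = 1 − 0.112 = 0.888
a & c = max(0, 0.722 + 0.852 − 1) = max(0, 0.574) = 0.574
d <-> b = 1 − |0.518 − 0.060| = 1 − 0.458 = 0.542
~b = 1 − 0.060 = 0.940
(d <-> b) <-> ~b = 1 − |0.542 − 0.940| = 1 − 0.398 = 0.602
(a & c) <-> ((d <-> b) <-> ~b) = 1 − |0.574 − 0.602| = 1 − 0.028 = 0.972
~((a & c) <-> ((d <-> b) <-> ~b)) = 1 − 0.972 = 0.028
~~((a & c) <-> ((d <-> b) <-> ~b)) = 1 − 0.028 = 0.972
((c & d) <-> ~d) <-> ~~((a & c) <-> ((d <-> b) <-> ~b)) = 1 − |0.888 − 0.972| = 1 − 0.084 = 0.916

0.916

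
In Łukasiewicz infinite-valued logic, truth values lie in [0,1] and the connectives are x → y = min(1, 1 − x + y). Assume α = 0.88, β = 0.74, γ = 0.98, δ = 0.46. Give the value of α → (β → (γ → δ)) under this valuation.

0.86

γ → δ = min(1, 1 − 0.98 + 0.46) = min(1, 0.48) = 0.48
β → (γ → δ) = min(1, 1 − 0.74 + 0.48) = min(1, 0.74) = 0.74
α → (β → (γ → δ)) = min(1, 1 − 0.88 + 0.74) = min(1, 0.86) = 0.86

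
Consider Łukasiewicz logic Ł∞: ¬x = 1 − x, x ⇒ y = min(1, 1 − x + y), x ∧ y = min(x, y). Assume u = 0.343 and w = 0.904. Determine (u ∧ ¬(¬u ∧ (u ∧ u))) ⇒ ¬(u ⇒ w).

¬u = 1 − 0.343 = 0.657
u ∧ u = min(0.343, 0.343) = 0.343
¬u ∧ (u ∧ u) = min(0.657, 0.343) = 0.343
¬(¬u ∧ (u ∧ u)) = 1 − 0.343 = 0.657
u ∧ ¬(¬u ∧ (u ∧ u)) = min(0.343, 0.657) = 0.343
u ⇒ w = min(1, 1 − 0.343 + 0.904) = min(1, 1.561) = 1.000
¬(u ⇒ w) = 1 − 1.000 = 0.000
(u ∧ ¬(¬u ∧ (u ∧ u))) ⇒ ¬(u ⇒ w) = min(1, 1 − 0.343 + 0.000) = min(1, 0.657) = 0.657

0.657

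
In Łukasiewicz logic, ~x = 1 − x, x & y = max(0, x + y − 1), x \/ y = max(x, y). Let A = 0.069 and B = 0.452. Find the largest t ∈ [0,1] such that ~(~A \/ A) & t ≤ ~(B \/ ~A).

1.000

~A = 1 − 0.069 = 0.931
~A \/ A = max(0.931, 0.069) = 0.931
~(~A \/ A) = 1 − 0.931 = 0.069
So the left factor is ~(~A \/ A) = 0.069.
B \/ ~A = max(0.452, 0.931) = 0.931
~(B \/ ~A) = 1 − 0.931 = 0.069
So the right-hand bound is ~(B \/ ~A) = 0.069.
The residuum of the Łukasiewicz t-norm gives the supremum: min(1, 1 − 0.069 + 0.069).
1 − 0.069 + 0.069 = 1.000, so t = min(1, 1.000) = 1.000.
Check: 0.069 & 1.000 = max(0, 0.069) = 0.069 ≤ 0.069.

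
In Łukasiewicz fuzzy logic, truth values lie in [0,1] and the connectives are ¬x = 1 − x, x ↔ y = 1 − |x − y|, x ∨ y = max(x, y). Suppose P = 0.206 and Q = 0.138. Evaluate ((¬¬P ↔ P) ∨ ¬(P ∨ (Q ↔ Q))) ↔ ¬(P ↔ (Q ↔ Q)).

0.794

¬P = 1 − 0.206 = 0.794
¬¬P = 1 − 0.794 = 0.206
¬¬P ↔ P = 1 − |0.206 − 0.206| = 1 − 0.000 = 1.000
Q ↔ Q = 1 − |0.138 − 0.138| = 1 − 0.000 = 1.000
P ∨ (Q ↔ Q) = max(0.206, 1.000) = 1.000
¬(P ∨ (Q ↔ Q)) = 1 − 1.000 = 0.000
(¬¬P ↔ P) ∨ ¬(P ∨ (Q ↔ Q)) = max(1.000, 0.000) = 1.000
P ↔ (Q ↔ Q) = 1 − |0.206 − 1.000| = 1 − 0.794 = 0.206
¬(P ↔ (Q ↔ Q)) = 1 − 0.206 = 0.794
((¬¬P ↔ P) ∨ ¬(P ∨ (Q ↔ Q))) ↔ ¬(P ↔ (Q ↔ Q)) = 1 − |1.000 − 0.794| = 1 − 0.206 = 0.794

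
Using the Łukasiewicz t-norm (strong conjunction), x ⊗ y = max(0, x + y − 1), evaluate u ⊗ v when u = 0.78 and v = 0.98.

0.76

u ⊗ v = max(0, 0.78 + 0.98 − 1) = max(0, 0.76) = 0.76
For comparison, the Gödel (minimum) t-norm min(x, y) would give 0.78.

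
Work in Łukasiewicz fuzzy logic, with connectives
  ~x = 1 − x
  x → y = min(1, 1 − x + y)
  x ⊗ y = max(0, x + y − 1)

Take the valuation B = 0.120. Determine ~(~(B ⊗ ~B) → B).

0.880

~B = 1 − 0.120 = 0.880
B ⊗ ~B = max(0, 0.120 + 0.880 − 1) = max(0, 0.000) = 0.000
~(B ⊗ ~B) = 1 − 0.000 = 1.000
~(B ⊗ ~B) → B = min(1, 1 − 1.000 + 0.120) = min(1, 0.120) = 0.120
~(~(B ⊗ ~B) → B) = 1 − 0.120 = 0.880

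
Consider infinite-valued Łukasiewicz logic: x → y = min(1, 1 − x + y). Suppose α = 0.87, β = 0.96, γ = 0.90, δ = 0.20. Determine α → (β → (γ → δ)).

γ → δ = min(1, 1 − 0.90 + 0.20) = min(1, 0.30) = 0.30
β → (γ → δ) = min(1, 1 − 0.96 + 0.30) = min(1, 0.34) = 0.34
α → (β → (γ → δ)) = min(1, 1 − 0.87 + 0.34) = min(1, 0.47) = 0.47

0.47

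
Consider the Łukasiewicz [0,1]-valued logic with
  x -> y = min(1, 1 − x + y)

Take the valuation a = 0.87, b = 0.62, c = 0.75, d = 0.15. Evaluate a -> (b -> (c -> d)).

c -> d = min(1, 1 − 0.75 + 0.15) = min(1, 0.40) = 0.40
b -> (c -> d) = min(1, 1 − 0.62 + 0.40) = min(1, 0.78) = 0.78
a -> (b -> (c -> d)) = min(1, 1 − 0.87 + 0.78) = min(1, 0.91) = 0.91

0.91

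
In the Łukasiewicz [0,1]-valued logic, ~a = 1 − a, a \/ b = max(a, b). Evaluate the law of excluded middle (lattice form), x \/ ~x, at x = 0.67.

0.67

~x = 1 − 0.67 = 0.33
x \/ ~x = max(0.67, 0.33) = 0.67
(The value 0.67 < 1 shows this instance is not satisfied; not a Ł∞-tautology — its value is max(a, 1−a).)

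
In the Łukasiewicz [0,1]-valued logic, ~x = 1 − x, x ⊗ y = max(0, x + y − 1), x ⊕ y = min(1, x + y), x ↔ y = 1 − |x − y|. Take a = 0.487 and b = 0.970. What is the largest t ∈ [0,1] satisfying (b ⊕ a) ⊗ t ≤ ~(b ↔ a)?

0.483

b ⊕ a = min(1, 0.970 + 0.487) = min(1, 1.457) = 1.000
So the left factor is b ⊕ a = 1.000.
b ↔ a = 1 − |0.970 − 0.487| = 1 − 0.483 = 0.517
~(b ↔ a) = 1 − 0.517 = 0.483
So the right-hand bound is ~(b ↔ a) = 0.483.
The residuum of the Łukasiewicz t-norm gives the supremum: min(1, 1 − 1.000 + 0.483).
1 − 1.000 + 0.483 = 0.483, so t = min(1, 0.483) = 0.483.
Check: 1.000 ⊗ 0.483 = max(0, 0.483) = 0.483 ≤ 0.483.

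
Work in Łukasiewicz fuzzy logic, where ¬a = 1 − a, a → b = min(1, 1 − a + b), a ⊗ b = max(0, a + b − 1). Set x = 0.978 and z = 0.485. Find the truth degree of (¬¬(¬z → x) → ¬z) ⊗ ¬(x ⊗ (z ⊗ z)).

0.515

¬z = 1 − 0.485 = 0.515
¬z → x = min(1, 1 − 0.515 + 0.978) = min(1, 1.463) = 1.000
¬(¬z → x) = 1 − 1.000 = 0.000
¬¬(¬z → x) = 1 − 0.000 = 1.000
¬¬(¬z → x) → ¬z = min(1, 1 − 1.000 + 0.515) = min(1, 0.515) = 0.515
z ⊗ z = max(0, 0.485 + 0.485 − 1) = max(0, -0.030) = 0.000
x ⊗ (z ⊗ z) = max(0, 0.978 + 0.000 − 1) = max(0, -0.022) = 0.000
¬(x ⊗ (z ⊗ z)) = 1 − 0.000 = 1.000
(¬¬(¬z → x) → ¬z) ⊗ ¬(x ⊗ (z ⊗ z)) = max(0, 0.515 + 1.000 − 1) = max(0, 0.515) = 0.515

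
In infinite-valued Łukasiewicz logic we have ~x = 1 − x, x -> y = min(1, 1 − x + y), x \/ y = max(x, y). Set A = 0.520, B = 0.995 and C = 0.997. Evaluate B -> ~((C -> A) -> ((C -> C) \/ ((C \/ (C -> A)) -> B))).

C -> A = min(1, 1 − 0.997 + 0.520) = min(1, 0.523) = 0.523
C -> C = min(1, 1 − 0.997 + 0.997) = min(1, 1.000) = 1.000
C \/ (C -> A) = max(0.997, 0.523) = 0.997
(C \/ (C -> A)) -> B = min(1, 1 − 0.997 + 0.995) = min(1, 0.998) = 0.998
(C -> C) \/ ((C \/ (C -> A)) -> B) = max(1.000, 0.998) = 1.000
(C -> A) -> ((C -> C) \/ ((C \/ (C -> A)) -> B)) = min(1, 1 − 0.523 + 1.000) = min(1, 1.477) = 1.000
~((C -> A) -> ((C -> C) \/ ((C \/ (C -> A)) -> B))) = 1 − 1.000 = 0.000
B -> ~((C -> A) -> ((C -> C) \/ ((C \/ (C -> A)) -> B))) = min(1, 1 − 0.995 + 0.000) = min(1, 0.005) = 0.005

0.005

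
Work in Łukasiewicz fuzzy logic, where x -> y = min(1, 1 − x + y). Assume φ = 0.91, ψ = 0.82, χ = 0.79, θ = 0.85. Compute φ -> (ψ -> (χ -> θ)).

1.00

χ -> θ = min(1, 1 − 0.79 + 0.85) = min(1, 1.06) = 1.00
ψ -> (χ -> θ) = min(1, 1 − 0.82 + 1.00) = min(1, 1.18) = 1.00
φ -> (ψ -> (χ -> θ)) = min(1, 1 − 0.91 + 1.00) = min(1, 1.09) = 1.00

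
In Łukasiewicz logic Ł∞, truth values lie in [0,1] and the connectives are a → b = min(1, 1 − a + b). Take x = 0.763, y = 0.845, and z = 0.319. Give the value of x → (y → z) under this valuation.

y → z = min(1, 1 − 0.845 + 0.319) = min(1, 0.474) = 0.474
x → (y → z) = min(1, 1 − 0.763 + 0.474) = min(1, 0.711) = 0.711

0.711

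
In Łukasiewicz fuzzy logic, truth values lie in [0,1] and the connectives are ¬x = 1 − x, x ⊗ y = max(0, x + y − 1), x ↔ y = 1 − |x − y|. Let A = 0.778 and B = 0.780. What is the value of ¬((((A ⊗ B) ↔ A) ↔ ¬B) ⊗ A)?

0.782

A ⊗ B = max(0, 0.778 + 0.780 − 1) = max(0, 0.558) = 0.558
(A ⊗ B) ↔ A = 1 − |0.558 − 0.778| = 1 − 0.220 = 0.780
¬B = 1 − 0.780 = 0.220
((A ⊗ B) ↔ A) ↔ ¬B = 1 − |0.780 − 0.220| = 1 − 0.560 = 0.440
(((A ⊗ B) ↔ A) ↔ ¬B) ⊗ A = max(0, 0.440 + 0.778 − 1) = max(0, 0.218) = 0.218
¬((((A ⊗ B) ↔ A) ↔ ¬B) ⊗ A) = 1 − 0.218 = 0.782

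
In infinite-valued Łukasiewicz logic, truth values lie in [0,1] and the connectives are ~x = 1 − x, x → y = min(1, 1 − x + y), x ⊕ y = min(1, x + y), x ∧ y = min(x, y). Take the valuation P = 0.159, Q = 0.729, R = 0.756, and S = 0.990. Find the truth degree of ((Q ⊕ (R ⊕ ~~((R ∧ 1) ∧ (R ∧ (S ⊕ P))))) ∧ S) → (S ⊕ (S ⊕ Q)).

R ∧ 1 = min(0.756, 1.000) = 0.756
S ⊕ P = min(1, 0.990 + 0.159) = min(1, 1.149) = 1.000
R ∧ (S ⊕ P) = min(0.756, 1.000) = 0.756
(R ∧ 1) ∧ (R ∧ (S ⊕ P)) = min(0.756, 0.756) = 0.756
~((R ∧ 1) ∧ (R ∧ (S ⊕ P))) = 1 − 0.756 = 0.244
~~((R ∧ 1) ∧ (R ∧ (S ⊕ P))) = 1 − 0.244 = 0.756
R ⊕ ~~((R ∧ 1) ∧ (R ∧ (S ⊕ P))) = min(1, 0.756 + 0.756) = min(1, 1.512) = 1.000
Q ⊕ (R ⊕ ~~((R ∧ 1) ∧ (R ∧ (S ⊕ P)))) = min(1, 0.729 + 1.000) = min(1, 1.729) = 1.000
(Q ⊕ (R ⊕ ~~((R ∧ 1) ∧ (R ∧ (S ⊕ P))))) ∧ S = min(1.000, 0.990) = 0.990
S ⊕ Q = min(1, 0.990 + 0.729) = min(1, 1.719) = 1.000
S ⊕ (S ⊕ Q) = min(1, 0.990 + 1.000) = min(1, 1.990) = 1.000
((Q ⊕ (R ⊕ ~~((R ∧ 1) ∧ (R ∧ (S ⊕ P))))) ∧ S) → (S ⊕ (S ⊕ Q)) = min(1, 1 − 0.990 + 1.000) = min(1, 1.010) = 1.000

1.000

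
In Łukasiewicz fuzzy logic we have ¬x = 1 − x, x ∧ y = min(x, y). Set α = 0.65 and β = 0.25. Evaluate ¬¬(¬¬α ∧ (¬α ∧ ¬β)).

¬α = 1 − 0.65 = 0.35
¬¬α = 1 − 0.35 = 0.65
¬β = 1 − 0.25 = 0.75
¬α ∧ ¬β = min(0.35, 0.75) = 0.35
¬¬α ∧ (¬α ∧ ¬β) = min(0.65, 0.35) = 0.35
¬(¬¬α ∧ (¬α ∧ ¬β)) = 1 − 0.35 = 0.65
¬¬(¬¬α ∧ (¬α ∧ ¬β)) = 1 − 0.65 = 0.35

0.35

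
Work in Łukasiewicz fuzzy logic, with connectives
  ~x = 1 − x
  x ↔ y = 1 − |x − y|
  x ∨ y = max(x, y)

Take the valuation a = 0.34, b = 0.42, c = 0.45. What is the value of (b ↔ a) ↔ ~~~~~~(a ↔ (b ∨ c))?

0.97

b ↔ a = 1 − |0.42 − 0.34| = 1 − 0.08 = 0.92
b ∨ c = max(0.42, 0.45) = 0.45
a ↔ (b ∨ c) = 1 − |0.34 − 0.45| = 1 − 0.11 = 0.89
~(a ↔ (b ∨ c)) = 1 − 0.89 = 0.11
~~(a ↔ (b ∨ c)) = 1 − 0.11 = 0.89
~~~(a ↔ (b ∨ c)) = 1 − 0.89 = 0.11
~~~~(a ↔ (b ∨ c)) = 1 − 0.11 = 0.89
~~~~~(a ↔ (b ∨ c)) = 1 − 0.89 = 0.11
~~~~~~(a ↔ (b ∨ c)) = 1 − 0.11 = 0.89
(b ↔ a) ↔ ~~~~~~(a ↔ (b ∨ c)) = 1 − |0.92 − 0.89| = 1 − 0.03 = 0.97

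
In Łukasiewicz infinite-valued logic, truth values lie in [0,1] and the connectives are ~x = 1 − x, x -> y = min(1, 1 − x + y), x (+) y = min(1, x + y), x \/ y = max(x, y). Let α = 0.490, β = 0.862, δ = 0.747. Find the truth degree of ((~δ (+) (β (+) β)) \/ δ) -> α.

~δ = 1 − 0.747 = 0.253
β (+) β = min(1, 0.862 + 0.862) = min(1, 1.724) = 1.000
~δ (+) (β (+) β) = min(1, 0.253 + 1.000) = min(1, 1.253) = 1.000
(~δ (+) (β (+) β)) \/ δ = max(1.000, 0.747) = 1.000
((~δ (+) (β (+) β)) \/ δ) -> α = min(1, 1 − 1.000 + 0.490) = min(1, 0.490) = 0.490

0.490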